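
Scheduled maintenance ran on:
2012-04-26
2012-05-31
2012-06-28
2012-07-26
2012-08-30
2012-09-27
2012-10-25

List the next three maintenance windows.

2012-11-29, 2012-12-27, 2013-01-31

All Thursdays; the gaps (35, 28, 28, 35, 28, 28) vary with month length.
This is the last Thursday of each month.
Last Thursday of November 2012: 2012-11-29.
Last Thursday of December 2012: 2012-12-27.
Last Thursday of January 2013: 2013-01-31.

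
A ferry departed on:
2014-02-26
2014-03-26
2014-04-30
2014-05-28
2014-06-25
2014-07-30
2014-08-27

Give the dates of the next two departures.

2014-09-24, 2014-10-29

All Wednesdays; the gaps (28, 35, 28, 28, 35, 28) vary with month length.
This is the last Wednesday of each month.
Last Wednesday of September 2014: 2014-09-24.
Last Wednesday of October 2014: 2014-10-29.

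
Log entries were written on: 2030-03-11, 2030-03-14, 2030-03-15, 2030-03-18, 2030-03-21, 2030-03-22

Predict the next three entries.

Gaps: 3, 1, 3, 3, 1 days — not constant, but cyclic with period 3.
The events fall on every Monday, Thursday and Friday.
The following Monday is 2030-03-25.
Next Thursday: 2030-03-28.
The following Friday is 2030-03-29.

2030-03-25, 2030-03-28, 2030-03-29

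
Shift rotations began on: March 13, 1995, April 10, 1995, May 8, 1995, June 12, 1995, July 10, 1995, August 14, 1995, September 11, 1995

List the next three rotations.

These are Mondays at 28- or 35-day spacing (28, 28, 35, 28, 35, 28).
The pattern: 2nd Monday of the month.
2nd Monday of October 1995: October 9, 1995.
November 1995 — 2nd Monday is November 13, 1995.
2nd Monday of December 1995: December 11, 1995.

October 9, 1995; November 13, 1995; December 11, 1995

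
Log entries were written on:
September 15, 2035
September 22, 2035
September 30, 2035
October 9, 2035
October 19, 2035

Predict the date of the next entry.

October 30, 2035

Gaps: 7, 8, 9, 10 days — each gap is 1 larger than the previous one.
Next gap: 11 days. October 19, 2035 + 11 days = October 30, 2035.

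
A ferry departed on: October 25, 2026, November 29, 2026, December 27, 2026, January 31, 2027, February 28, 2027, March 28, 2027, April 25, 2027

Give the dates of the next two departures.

May 30, 2027; June 27, 2027

All Sundays; the gaps (35, 28, 35, 28, 28, 28) vary with month length.
This is the last Sunday of each month.
Last Sunday of May 2027: May 30, 2027.
Last Sunday of June 2027: June 27, 2027.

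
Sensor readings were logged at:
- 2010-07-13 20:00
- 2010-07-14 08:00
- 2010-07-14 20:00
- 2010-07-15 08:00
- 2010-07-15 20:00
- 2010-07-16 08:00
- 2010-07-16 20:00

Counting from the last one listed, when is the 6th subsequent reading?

The interval is a steady 12 hours (12, 12, 12, 12, 12, 12).
2010-07-16 20:00 + 12 h = 2010-07-17 08:00.
2010-07-17 08:00 + 12 h = 2010-07-17 20:00.
2010-07-17 20:00 + 12 h = 2010-07-18 08:00.
2010-07-18 08:00 + 12 h = 2010-07-18 20:00.
2010-07-18 20:00 + 12 h = 2010-07-19 08:00.
2010-07-19 08:00 + 12 h = 2010-07-19 20:00.

2010-07-19 20:00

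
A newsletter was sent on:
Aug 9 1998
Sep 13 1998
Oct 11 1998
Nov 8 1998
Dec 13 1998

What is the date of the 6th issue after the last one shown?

All dates are Sundays, 35, 28, 28, 35 days apart.
Specifically, the 2nd Sunday of each month.
2nd Sunday of January 1999: Jan 10 1999.
2nd Sunday of February 1999: Feb 14 1999.
March 1999 — 2nd Sunday is Mar 14 1999.
2nd Sunday of April 1999: Apr 11 1999.
May 1999 — 2nd Sunday is May 9 1999.
June 1999 — 2nd Sunday is Jun 13 1999.

Jun 13 1999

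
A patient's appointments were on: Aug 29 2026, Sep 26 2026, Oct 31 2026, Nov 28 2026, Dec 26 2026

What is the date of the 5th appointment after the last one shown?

May 29 2027

These are Saturdays with 28, 35, 28, 28-day gaps.
Each is the final Saturday of its month — Aug 29 2026 is past the 28th, so '4th Saturday' doesn't fit.
January 2027 ends with Saturday Jan 30 2027.
February 2027 ends with Saturday Feb 27 2027.
Last Saturday of March 2027: Mar 27 2027.
April 2027 ends with Saturday Apr 24 2027.
May 2027 ends with Saturday May 29 2027.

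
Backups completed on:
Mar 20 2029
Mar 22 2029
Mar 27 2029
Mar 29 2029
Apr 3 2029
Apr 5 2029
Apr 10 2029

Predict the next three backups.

Apr 12 2029, Apr 17 2029, Apr 19 2029

The gap pattern 2, 5, 2, 5, 2, 5 repeats every 2 events.
These are the Tuesdays and Thursdays of each week.
The following Thursday is Apr 12 2029.
Next Tuesday: Apr 17 2029.
The following Thursday is Apr 19 2029.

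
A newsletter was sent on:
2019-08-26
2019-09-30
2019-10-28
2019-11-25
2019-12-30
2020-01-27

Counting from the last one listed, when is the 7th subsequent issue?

2020-08-31

Every date is a Monday; gaps 35, 28, 28, 35, 28 days.
Each is the last Monday of its month (at least one falls on the 29th or later, ruling out '4th Monday').
Last Monday of February 2020: 2020-02-24.
March 2020 ends with Monday 2020-03-30.
April 2020 ends with Monday 2020-04-27.
Last Monday of May 2020: 2020-05-25.
June 2020 ends with Monday 2020-06-29.
July 2020 ends with Monday 2020-07-27.
August 2020 ends with Monday 2020-08-31.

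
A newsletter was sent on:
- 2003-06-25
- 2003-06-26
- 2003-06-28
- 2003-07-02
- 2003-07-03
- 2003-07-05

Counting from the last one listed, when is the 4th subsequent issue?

Gaps: 1, 2, 4, 1, 2 days — not constant, but cyclic with period 3.
The events fall on every Wednesday, Thursday and Saturday.
The following Wednesday is 2003-07-09.
The following Thursday is 2003-07-10.
Next Saturday: 2003-07-12.
Next Wednesday: 2003-07-16.

2003-07-16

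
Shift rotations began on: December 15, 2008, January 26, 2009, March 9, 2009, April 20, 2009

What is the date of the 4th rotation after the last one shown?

The spacing is 42, 42, 42 days — always 42 days.
April 20, 2009 + 42 days = June 1, 2009.
June 1, 2009 + 42 days = July 13, 2009.
July 13, 2009 + 42 days = August 24, 2009.
August 24, 2009 + 42 days = October 5, 2009.

October 5, 2009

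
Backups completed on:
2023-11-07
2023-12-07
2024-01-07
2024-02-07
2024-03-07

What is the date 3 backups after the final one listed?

Gaps: 30, 31, 31, 29 days — not constant. Every event is on the 7th of the month.
Pattern: the 7th of each month.
Next: April 2024 → 2024-04-07.
May 2024: 2024-05-07.
Next: June 2024 → 2024-06-07.

2024-06-07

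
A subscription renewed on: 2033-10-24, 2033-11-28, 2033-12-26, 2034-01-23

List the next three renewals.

Gaps: 35, 28, 28 days — a mix of 28 and 35. Every date is a Monday.
Each is the 4th Monday of its month.
February 2034 — 4th Monday is 2034-02-27.
March 2034 — 4th Monday is 2034-03-27.
April 2034 — 4th Monday is 2034-04-24.

2034-02-27, 2034-03-27, 2034-04-24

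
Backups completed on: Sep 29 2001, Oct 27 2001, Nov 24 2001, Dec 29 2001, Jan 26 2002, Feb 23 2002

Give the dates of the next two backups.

All Saturdays; the gaps (28, 28, 35, 28, 28) vary with month length.
This is the last Saturday of each month.
Last Saturday of March 2002: Mar 30 2002.
April 2002 ends with Saturday Apr 27 2002.

Mar 30 2002, Apr 27 2002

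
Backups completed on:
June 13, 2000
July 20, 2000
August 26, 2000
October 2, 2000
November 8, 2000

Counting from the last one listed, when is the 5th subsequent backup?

Gaps between consecutive events: 37, 37, 37, 37 days — a constant 37-day interval.
November 8, 2000 + 37 days = December 15, 2000.
December 15, 2000 + 37 days = January 21, 2001.
January 21, 2001 + 37 days = February 27, 2001.
February 27, 2001 + 37 days = April 5, 2001.
April 5, 2001 + 37 days = May 12, 2001.

May 12, 2001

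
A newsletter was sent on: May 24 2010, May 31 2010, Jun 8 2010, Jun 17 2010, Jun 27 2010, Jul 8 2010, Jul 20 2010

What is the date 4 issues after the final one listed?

Sep 16 2010

Gaps: 7, 8, 9, 10, 11, 12 days — each gap is 1 larger than the previous one.
Next gap: 13 days. Jul 20 2010 + 13 days = Aug 2 2010.
Next gap: 14 days. Aug 2 2010 + 14 days = Aug 16 2010.
Next gap: 15 days. Aug 16 2010 + 15 days = Aug 31 2010.
Next gap: 16 days. Aug 31 2010 + 16 days = Sep 16 2010.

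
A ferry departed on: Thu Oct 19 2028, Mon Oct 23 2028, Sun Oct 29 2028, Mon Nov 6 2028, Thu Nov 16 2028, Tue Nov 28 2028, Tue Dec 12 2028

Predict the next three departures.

Intervals are 4, 6, 8, 10, 12, 14 days — an arithmetic progression with common difference 2.
Next gap: 16 days. Tue Dec 12 2028 + 16 days = Thu Dec 28 2028.
Next gap: 18 days. Thu Dec 28 2028 + 18 days = Mon Jan 15 2029.
Next gap: 20 days. Mon Jan 15 2029 + 20 days = Sun Feb 4 2029.

Thu Dec 28 2028, Mon Jan 15 2029, Sun Feb 4 2029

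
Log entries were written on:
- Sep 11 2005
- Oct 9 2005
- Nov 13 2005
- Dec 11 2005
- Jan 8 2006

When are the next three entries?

Gaps: 28, 35, 28, 28 days — a mix of 28 and 35. Every date is a Sunday.
Each is the 2nd Sunday of its month.
2nd Sunday of February 2006: Feb 12 2006.
2nd Sunday of March 2006: Mar 12 2006.
April 2006 — 2nd Sunday is Apr 9 2006.

Feb 12 2006, Mar 12 2006, Apr 9 2006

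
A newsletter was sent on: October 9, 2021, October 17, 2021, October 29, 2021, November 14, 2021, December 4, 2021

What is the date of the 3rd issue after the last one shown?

The spacing grows by 4 each time: 8, 12, 16, 20 days.
Next gap: 24 days. December 4, 2021 + 24 days = December 28, 2021.
Next gap: 28 days. December 28, 2021 + 28 days = January 25, 2022.
Next gap: 32 days. January 25, 2022 + 32 days = February 26, 2022.

February 26, 2022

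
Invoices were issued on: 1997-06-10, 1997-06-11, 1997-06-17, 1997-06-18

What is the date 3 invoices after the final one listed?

1997-07-01

Every event lands on a Tuesday or Wednesday (gaps cycle 1, 6, 1).
So the schedule is: every Tuesday and Wednesday.
Next Tuesday: 1997-06-24.
The following Wednesday is 1997-06-25.
The following Tuesday is 1997-07-01.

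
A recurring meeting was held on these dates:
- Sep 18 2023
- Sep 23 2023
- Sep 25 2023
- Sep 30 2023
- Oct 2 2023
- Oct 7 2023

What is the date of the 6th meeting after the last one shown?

Oct 28 2023

Every event lands on a Monday or Saturday (gaps cycle 5, 2, 5, 2, 5).
So the schedule is: every Monday and Saturday.
The following Monday is Oct 9 2023.
The following Saturday is Oct 14 2023.
The following Monday is Oct 16 2023.
The following Saturday is Oct 21 2023.
Next Monday: Oct 23 2023.
The following Saturday is Oct 28 2023.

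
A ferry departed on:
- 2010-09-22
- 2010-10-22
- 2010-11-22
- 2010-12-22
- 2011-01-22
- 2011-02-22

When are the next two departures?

Each date is the 22nd; the gaps (30, 31, 30, 31, 31) track the month lengths.
The rule is the 22nd of each month.
March 2011: 2011-03-22.
April 2011: 2011-04-22.

2011-03-22, 2011-04-22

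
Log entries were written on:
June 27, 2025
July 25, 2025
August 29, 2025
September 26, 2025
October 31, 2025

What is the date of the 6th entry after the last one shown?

Every date is a Friday; gaps 28, 35, 28, 35 days.
Each is the last Friday of its month (at least one falls on the 29th or later, ruling out '4th Friday').
Last Friday of November 2025: November 28, 2025.
December 2025 ends with Friday December 26, 2025.
Last Friday of January 2026: January 30, 2026.
February 2026 ends with Friday February 27, 2026.
March 2026 ends with Friday March 27, 2026.
April 2026 ends with Friday April 24, 2026.

April 24, 2026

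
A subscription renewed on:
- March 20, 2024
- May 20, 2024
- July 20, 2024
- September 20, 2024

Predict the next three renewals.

The day-of-month is always 20 (61, 61, 62 days between events).
So this recurs on the 20th of every 2 months.
November 2024: November 20, 2024.
Next: January 2025 → January 20, 2025.
Next: March 2025 → March 20, 2025.

November 20, 2024; January 20, 2025; March 20, 2025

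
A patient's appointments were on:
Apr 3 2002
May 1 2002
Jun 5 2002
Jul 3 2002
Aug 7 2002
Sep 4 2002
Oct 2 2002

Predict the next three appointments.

Nov 6 2002, Dec 4 2002, Jan 1 2003

These are Wednesdays at 28- or 35-day spacing (28, 35, 28, 35, 28, 28).
The pattern: 1st Wednesday of the month.
1st Wednesday of November 2002: Nov 6 2002.
1st Wednesday of December 2002: Dec 4 2002.
January 2003 — 1st Wednesday is Jan 1 2003.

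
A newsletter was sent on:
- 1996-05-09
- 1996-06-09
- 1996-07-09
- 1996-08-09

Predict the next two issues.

1996-09-09, 1996-10-09

The day-of-month is always 9 (31, 30, 31 days between events).
So this recurs on the 9th of each month.
Next: September 1996 → 1996-09-09.
Next: October 1996 → 1996-10-09.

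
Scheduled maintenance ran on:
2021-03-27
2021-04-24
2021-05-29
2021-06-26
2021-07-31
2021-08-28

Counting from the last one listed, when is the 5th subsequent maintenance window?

These are Saturdays with 28, 35, 28, 35, 28-day gaps.
Each is the final Saturday of its month — 2021-05-29 is past the 28th, so '4th Saturday' doesn't fit.
Last Saturday of September 2021: 2021-09-25.
Last Saturday of October 2021: 2021-10-30.
November 2021 ends with Saturday 2021-11-27.
December 2021 ends with Saturday 2021-12-25.
January 2022 ends with Saturday 2022-01-29.

2022-01-29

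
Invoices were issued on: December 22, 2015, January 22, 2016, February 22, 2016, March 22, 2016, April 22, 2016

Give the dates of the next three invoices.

The day-of-month is always 22 (31, 31, 29, 31 days between events).
So this recurs on the 22nd of each month.
Next: May 2016 → May 22, 2016.
June 2016: June 22, 2016.
Next: July 2016 → July 22, 2016.

May 22, 2016; June 22, 2016; July 22, 2016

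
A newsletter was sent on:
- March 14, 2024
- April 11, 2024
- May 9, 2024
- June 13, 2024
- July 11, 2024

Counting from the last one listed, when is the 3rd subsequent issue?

October 10, 2024

These are Thursdays at 28- or 35-day spacing (28, 28, 35, 28).
The pattern: 2nd Thursday of the month.
August 2024 — 2nd Thursday is August 8, 2024.
2nd Thursday of September 2024: September 12, 2024.
October 2024 — 2nd Thursday is October 10, 2024.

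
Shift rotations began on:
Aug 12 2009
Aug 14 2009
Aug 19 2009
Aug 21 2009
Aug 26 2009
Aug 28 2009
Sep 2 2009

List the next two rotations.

Every event lands on a Wednesday or Friday (gaps cycle 2, 5, 2, 5, 2, 5).
So the schedule is: every Wednesday and Friday.
Next Friday: Sep 4 2009.
The following Wednesday is Sep 9 2009.

Sep 4 2009, Sep 9 2009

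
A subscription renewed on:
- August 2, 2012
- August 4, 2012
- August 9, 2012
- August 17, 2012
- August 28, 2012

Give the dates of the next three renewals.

September 11, 2012; September 28, 2012; October 18, 2012

Gaps: 2, 5, 8, 11 days — each gap is 3 larger than the previous one.
Next gap: 14 days. August 28, 2012 + 14 days = September 11, 2012.
Next gap: 17 days. September 11, 2012 + 17 days = September 28, 2012.
Next gap: 20 days. September 28, 2012 + 20 days = October 18, 2012.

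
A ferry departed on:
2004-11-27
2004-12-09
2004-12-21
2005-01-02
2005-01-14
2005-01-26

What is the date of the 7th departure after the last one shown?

Gaps between consecutive events: 12, 12, 12, 12, 12 days — a constant 12-day interval.
2005-01-26 + 12 days = 2005-02-07.
2005-02-07 + 12 days = 2005-02-19.
2005-02-19 + 12 days = 2005-03-03.
2005-03-03 + 12 days = 2005-03-15.
2005-03-15 + 12 days = 2005-03-27.
2005-03-27 + 12 days = 2005-04-08.
2005-04-08 + 12 days = 2005-04-20.

2005-04-20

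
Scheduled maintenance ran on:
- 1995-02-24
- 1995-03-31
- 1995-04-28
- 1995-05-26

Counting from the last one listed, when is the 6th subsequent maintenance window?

All Fridays; the gaps (35, 28, 28) vary with month length.
This is the last Friday of each month.
Last Friday of June 1995: 1995-06-30.
July 1995 ends with Friday 1995-07-28.
Last Friday of August 1995: 1995-08-25.
September 1995 ends with Friday 1995-09-29.
Last Friday of October 1995: 1995-10-27.
November 1995 ends with Friday 1995-11-24.

1995-11-24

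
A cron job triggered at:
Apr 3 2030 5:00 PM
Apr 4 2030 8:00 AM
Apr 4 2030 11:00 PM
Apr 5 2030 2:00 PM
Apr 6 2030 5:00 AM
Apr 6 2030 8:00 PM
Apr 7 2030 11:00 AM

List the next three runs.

The interval is a steady 15 hours (15, 15, 15, 15, 15, 15).
Apr 7 2030 11:00 AM + 15 h = Apr 8 2030 2:00 AM.
Apr 8 2030 2:00 AM + 15 h = Apr 8 2030 5:00 PM.
Apr 8 2030 5:00 PM + 15 h = Apr 9 2030 8:00 AM.

Apr 8 2030 2:00 AM, Apr 8 2030 5:00 PM, Apr 9 2030 8:00 AM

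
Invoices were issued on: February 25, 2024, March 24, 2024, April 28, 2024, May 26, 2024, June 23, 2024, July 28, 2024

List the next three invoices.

These are Sundays at 28- or 35-day spacing (28, 35, 28, 28, 35).
The pattern: 4th Sunday of the month.
August 2024 — 4th Sunday is August 25, 2024.
4th Sunday of September 2024: September 22, 2024.
4th Sunday of October 2024: October 27, 2024.

August 25, 2024; September 22, 2024; October 27, 2024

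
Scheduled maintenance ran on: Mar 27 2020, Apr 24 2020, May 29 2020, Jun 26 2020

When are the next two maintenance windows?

All Fridays; the gaps (28, 35, 28) vary with month length.
This is the last Friday of each month.
Last Friday of July 2020: Jul 31 2020.
August 2020 ends with Friday Aug 28 2020.

Jul 31 2020, Aug 28 2020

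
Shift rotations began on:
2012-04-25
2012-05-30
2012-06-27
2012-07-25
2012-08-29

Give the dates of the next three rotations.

Every date is a Wednesday; gaps 35, 28, 28, 35 days.
Each is the last Wednesday of its month (at least one falls on the 29th or later, ruling out '4th Wednesday').
Last Wednesday of September 2012: 2012-09-26.
October 2012 ends with Wednesday 2012-10-31.
November 2012 ends with Wednesday 2012-11-28.

2012-09-26, 2012-10-31, 2012-11-28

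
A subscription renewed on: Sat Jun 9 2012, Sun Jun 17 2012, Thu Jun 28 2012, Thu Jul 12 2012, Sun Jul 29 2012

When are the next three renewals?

Sat Aug 18 2012, Mon Sep 10 2012, Sat Oct 6 2012

The spacing grows by 3 each time: 8, 11, 14, 17 days.
Next gap: 20 days. Sun Jul 29 2012 + 20 days = Sat Aug 18 2012.
Next gap: 23 days. Sat Aug 18 2012 + 23 days = Mon Sep 10 2012.
Next gap: 26 days. Mon Sep 10 2012 + 26 days = Sat Oct 6 2012.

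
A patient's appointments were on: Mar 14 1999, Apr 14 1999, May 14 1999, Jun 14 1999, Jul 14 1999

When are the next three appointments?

The day-of-month is always 14 (31, 30, 31, 30 days between events).
So this recurs on the 14th of each month.
Next: August 1999 → Aug 14 1999.
Next: September 1999 → Sep 14 1999.
October 1999: Oct 14 1999.

Aug 14 1999, Sep 14 1999, Oct 14 1999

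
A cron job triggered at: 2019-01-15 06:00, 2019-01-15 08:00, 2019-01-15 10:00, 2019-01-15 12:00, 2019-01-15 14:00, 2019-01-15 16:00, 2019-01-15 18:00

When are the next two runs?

2019-01-15 20:00, 2019-01-15 22:00

Gaps: 2, 2, 2, 2, 2, 2 hours — each event is 2 hours after the previous one.
2019-01-15 18:00 + 2 h = 2019-01-15 20:00.
2019-01-15 20:00 + 2 h = 2019-01-15 22:00.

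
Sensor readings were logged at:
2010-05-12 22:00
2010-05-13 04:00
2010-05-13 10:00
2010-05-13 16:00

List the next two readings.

The interval is a steady 6 hours (6, 6, 6).
2010-05-13 16:00 + 6 h = 2010-05-13 22:00.
2010-05-13 22:00 + 6 h = 2010-05-14 04:00.

2010-05-13 22:00, 2010-05-14 04:00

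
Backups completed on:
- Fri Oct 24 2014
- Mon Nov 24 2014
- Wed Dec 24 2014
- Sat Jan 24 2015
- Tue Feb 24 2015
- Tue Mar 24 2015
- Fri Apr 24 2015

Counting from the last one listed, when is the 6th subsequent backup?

Sat Oct 24 2015

Gaps: 31, 30, 31, 31, 28, 31 days — not constant. Every event is on the 24th of the month.
Pattern: the 24th of each month.
Next: May 2015 → Sun May 24 2015.
June 2015: Wed Jun 24 2015.
Next: July 2015 → Fri Jul 24 2015.
August 2015: Mon Aug 24 2015.
September 2015: Thu Sep 24 2015.
Next: October 2015 → Sat Oct 24 2015.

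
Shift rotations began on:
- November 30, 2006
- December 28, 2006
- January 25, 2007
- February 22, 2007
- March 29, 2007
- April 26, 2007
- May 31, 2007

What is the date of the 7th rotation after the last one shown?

December 27, 2007

Every date is a Thursday; gaps 28, 28, 28, 35, 28, 35 days.
Each is the last Thursday of its month (at least one falls on the 29th or later, ruling out '4th Thursday').
June 2007 ends with Thursday June 28, 2007.
July 2007 ends with Thursday July 26, 2007.
August 2007 ends with Thursday August 30, 2007.
Last Thursday of September 2007: September 27, 2007.
October 2007 ends with Thursday October 25, 2007.
November 2007 ends with Thursday November 29, 2007.
December 2007 ends with Thursday December 27, 2007.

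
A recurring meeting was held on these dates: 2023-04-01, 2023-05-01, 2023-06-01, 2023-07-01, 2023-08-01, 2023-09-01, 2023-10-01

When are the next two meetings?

Gaps: 30, 31, 30, 31, 31, 30 days — not constant. Every event is on the 1st of the month.
Pattern: the 1st of each month.
November 2023: 2023-11-01.
Next: December 2023 → 2023-12-01.

2023-11-01, 2023-12-01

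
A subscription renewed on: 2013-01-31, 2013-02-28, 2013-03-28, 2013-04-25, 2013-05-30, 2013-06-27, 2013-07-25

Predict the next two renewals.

2013-08-29, 2013-09-26

These are Thursdays with 28, 28, 28, 35, 28, 28-day gaps.
Each is the final Thursday of its month — 2013-01-31 is past the 28th, so '4th Thursday' doesn't fit.
August 2013 ends with Thursday 2013-08-29.
September 2013 ends with Thursday 2013-09-26.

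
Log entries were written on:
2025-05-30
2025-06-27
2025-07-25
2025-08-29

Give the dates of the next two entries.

All Fridays; the gaps (28, 28, 35) vary with month length.
This is the last Friday of each month.
Last Friday of September 2025: 2025-09-26.
Last Friday of October 2025: 2025-10-31.

2025-09-26, 2025-10-31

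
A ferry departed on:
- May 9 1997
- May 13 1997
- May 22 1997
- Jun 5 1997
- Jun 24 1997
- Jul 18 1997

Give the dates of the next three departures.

Gaps: 4, 9, 14, 19, 24 days — each gap is 5 larger than the previous one.
Next gap: 29 days. Jul 18 1997 + 29 days = Aug 16 1997.
Next gap: 34 days. Aug 16 1997 + 34 days = Sep 19 1997.
Next gap: 39 days. Sep 19 1997 + 39 days = Oct 28 1997.

Aug 16 1997, Sep 19 1997, Oct 28 1997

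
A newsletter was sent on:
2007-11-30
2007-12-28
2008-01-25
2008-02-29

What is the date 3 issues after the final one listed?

All Fridays; the gaps (28, 28, 35) vary with month length.
This is the last Friday of each month.
March 2008 ends with Friday 2008-03-28.
April 2008 ends with Friday 2008-04-25.
Last Friday of May 2008: 2008-05-30.

2008-05-30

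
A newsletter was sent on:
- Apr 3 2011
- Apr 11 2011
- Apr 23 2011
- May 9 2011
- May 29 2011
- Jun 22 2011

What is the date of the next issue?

Gaps: 8, 12, 16, 20, 24 days — each gap is 4 larger than the previous one.
Next gap: 28 days. Jun 22 2011 + 28 days = Jul 20 2011.

Jul 20 2011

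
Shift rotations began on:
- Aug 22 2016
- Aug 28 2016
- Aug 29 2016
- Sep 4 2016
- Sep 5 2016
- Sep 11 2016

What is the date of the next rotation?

Sep 12 2016

Every event lands on a Monday or Sunday (gaps cycle 6, 1, 6, 1, 6).
So the schedule is: every Monday and Sunday.
The following Monday is Sep 12 2016.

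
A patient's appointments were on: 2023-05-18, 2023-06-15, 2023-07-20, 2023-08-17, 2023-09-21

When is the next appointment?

These are Thursdays at 28- or 35-day spacing (28, 35, 28, 35).
The pattern: 3rd Thursday of the month.
3rd Thursday of October 2023: 2023-10-19.

2023-10-19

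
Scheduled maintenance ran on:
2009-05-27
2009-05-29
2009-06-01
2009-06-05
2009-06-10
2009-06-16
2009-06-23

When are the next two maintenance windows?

The spacing grows by 1 each time: 2, 3, 4, 5, 6, 7 days.
Next gap: 8 days. 2009-06-23 + 8 days = 2009-07-01.
Next gap: 9 days. 2009-07-01 + 9 days = 2009-07-10.

2009-07-01, 2009-07-10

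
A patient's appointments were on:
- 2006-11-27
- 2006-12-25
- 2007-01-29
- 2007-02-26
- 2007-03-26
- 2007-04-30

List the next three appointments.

2007-05-28, 2007-06-25, 2007-07-30

Every date is a Monday; gaps 28, 35, 28, 28, 35 days.
Each is the last Monday of its month (at least one falls on the 29th or later, ruling out '4th Monday').
Last Monday of May 2007: 2007-05-28.
June 2007 ends with Monday 2007-06-25.
Last Monday of July 2007: 2007-07-30.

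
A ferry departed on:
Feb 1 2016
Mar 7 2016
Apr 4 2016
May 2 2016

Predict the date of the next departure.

Jun 6 2016

Gaps: 35, 28, 28 days — a mix of 28 and 35. Every date is a Monday.
Each is the 1st Monday of its month.
June 2016 — 1st Monday is Jun 6 2016.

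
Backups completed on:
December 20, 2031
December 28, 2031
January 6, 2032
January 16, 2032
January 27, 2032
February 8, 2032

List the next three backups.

February 21, 2032; March 6, 2032; March 21, 2032

Intervals are 8, 9, 10, 11, 12 days — an arithmetic progression with common difference 1.
Next gap: 13 days. February 8, 2032 + 13 days = February 21, 2032.
Next gap: 14 days. February 21, 2032 + 14 days = March 6, 2032.
Next gap: 15 days. March 6, 2032 + 15 days = March 21, 2032.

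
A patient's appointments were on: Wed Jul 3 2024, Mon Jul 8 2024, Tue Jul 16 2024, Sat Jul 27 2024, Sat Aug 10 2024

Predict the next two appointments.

Tue Aug 27 2024, Mon Sep 16 2024

Intervals are 5, 8, 11, 14 days — an arithmetic progression with common difference 3.
Next gap: 17 days. Sat Aug 10 2024 + 17 days = Tue Aug 27 2024.
Next gap: 20 days. Tue Aug 27 2024 + 20 days = Mon Sep 16 2024.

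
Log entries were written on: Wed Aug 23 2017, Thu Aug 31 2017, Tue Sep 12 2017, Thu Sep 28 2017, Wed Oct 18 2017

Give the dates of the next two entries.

The spacing grows by 4 each time: 8, 12, 16, 20 days.
Next gap: 24 days. Wed Oct 18 2017 + 24 days = Sat Nov 11 2017.
Next gap: 28 days. Sat Nov 11 2017 + 28 days = Sat Dec 9 2017.

Sat Nov 11 2017, Sat Dec 9 2017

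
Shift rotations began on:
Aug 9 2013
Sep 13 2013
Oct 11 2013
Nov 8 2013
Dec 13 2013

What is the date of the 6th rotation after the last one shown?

All dates are Fridays, 35, 28, 28, 35 days apart.
Specifically, the 2nd Friday of each month.
January 2014 — 2nd Friday is Jan 10 2014.
2nd Friday of February 2014: Feb 14 2014.
2nd Friday of March 2014: Mar 14 2014.
April 2014 — 2nd Friday is Apr 11 2014.
2nd Friday of May 2014: May 9 2014.
2nd Friday of June 2014: Jun 13 2014.

Jun 13 2014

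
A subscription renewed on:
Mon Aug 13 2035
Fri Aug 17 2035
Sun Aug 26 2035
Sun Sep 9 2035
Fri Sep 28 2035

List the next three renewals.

Mon Oct 22 2035, Tue Nov 20 2035, Mon Dec 24 2035

Intervals are 4, 9, 14, 19 days — an arithmetic progression with common difference 5.
Next gap: 24 days. Fri Sep 28 2035 + 24 days = Mon Oct 22 2035.
Next gap: 29 days. Mon Oct 22 2035 + 29 days = Tue Nov 20 2035.
Next gap: 34 days. Tue Nov 20 2035 + 34 days = Mon Dec 24 2035.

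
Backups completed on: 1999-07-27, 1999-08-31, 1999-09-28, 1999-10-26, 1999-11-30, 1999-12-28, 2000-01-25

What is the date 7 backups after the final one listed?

Every date is a Tuesday; gaps 35, 28, 28, 35, 28, 28 days.
Each is the last Tuesday of its month (at least one falls on the 29th or later, ruling out '4th Tuesday').
Last Tuesday of February 2000: 2000-02-29.
March 2000 ends with Tuesday 2000-03-28.
Last Tuesday of April 2000: 2000-04-25.
May 2000 ends with Tuesday 2000-05-30.
June 2000 ends with Tuesday 2000-06-27.
Last Tuesday of July 2000: 2000-07-25.
August 2000 ends with Tuesday 2000-08-29.

2000-08-29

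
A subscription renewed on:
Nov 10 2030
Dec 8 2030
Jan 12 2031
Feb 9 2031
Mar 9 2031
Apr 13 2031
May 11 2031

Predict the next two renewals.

All dates are Sundays, 28, 35, 28, 28, 35, 28 days apart.
Specifically, the 2nd Sunday of each month.
June 2031 — 2nd Sunday is Jun 8 2031.
July 2031 — 2nd Sunday is Jul 13 2031.

Jun 8 2031, Jul 13 2031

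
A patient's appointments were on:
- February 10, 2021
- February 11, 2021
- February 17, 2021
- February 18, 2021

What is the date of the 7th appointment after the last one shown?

March 17, 2021

Every event lands on a Wednesday or Thursday (gaps cycle 1, 6, 1).
So the schedule is: every Wednesday and Thursday.
Next Wednesday: February 24, 2021.
Next Thursday: February 25, 2021.
The following Wednesday is March 3, 2021.
The following Thursday is March 4, 2021.
The following Wednesday is March 10, 2021.
Next Thursday: March 11, 2021.
The following Wednesday is March 17, 2021.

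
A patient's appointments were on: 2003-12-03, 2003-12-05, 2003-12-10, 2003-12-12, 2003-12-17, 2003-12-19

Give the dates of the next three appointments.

Every event lands on a Wednesday or Friday (gaps cycle 2, 5, 2, 5, 2).
So the schedule is: every Wednesday and Friday.
Next Wednesday: 2003-12-24.
The following Friday is 2003-12-26.
The following Wednesday is 2003-12-31.

2003-12-24, 2003-12-26, 2003-12-31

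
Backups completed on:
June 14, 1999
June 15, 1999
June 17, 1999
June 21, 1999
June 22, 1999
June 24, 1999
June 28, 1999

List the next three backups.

June 29, 1999; July 1, 1999; July 5, 1999

Gaps: 1, 2, 4, 1, 2, 4 days — not constant, but cyclic with period 3.
The events fall on every Monday, Tuesday and Thursday.
The following Tuesday is June 29, 1999.
Next Thursday: July 1, 1999.
Next Monday: July 5, 1999.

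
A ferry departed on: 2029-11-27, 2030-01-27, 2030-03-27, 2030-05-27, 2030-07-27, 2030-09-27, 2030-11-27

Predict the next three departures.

The day-of-month is always 27 (61, 59, 61, 61, 62, 61 days between events).
So this recurs on the 27th of every 2 months.
January 2031: 2031-01-27.
March 2031: 2031-03-27.
May 2031: 2031-05-27.

2031-01-27, 2031-03-27, 2031-05-27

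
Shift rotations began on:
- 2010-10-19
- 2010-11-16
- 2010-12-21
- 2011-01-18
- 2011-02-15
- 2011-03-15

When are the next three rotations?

These are Tuesdays at 28- or 35-day spacing (28, 35, 28, 28, 28).
The pattern: 3rd Tuesday of the month.
April 2011 — 3rd Tuesday is 2011-04-19.
3rd Tuesday of May 2011: 2011-05-17.
June 2011 — 3rd Tuesday is 2011-06-21.

2011-04-19, 2011-05-17, 2011-06-21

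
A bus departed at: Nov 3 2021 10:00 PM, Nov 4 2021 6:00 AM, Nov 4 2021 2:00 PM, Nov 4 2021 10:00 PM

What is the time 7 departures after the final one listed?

Gaps: 8, 8, 8 hours — each event is 8 hours after the previous one.
Nov 4 2021 10:00 PM + 8 h = Nov 5 2021 6:00 AM.
Nov 5 2021 6:00 AM + 8 h = Nov 5 2021 2:00 PM.
Nov 5 2021 2:00 PM + 8 h = Nov 5 2021 10:00 PM.
Nov 5 2021 10:00 PM + 8 h = Nov 6 2021 6:00 AM.
Nov 6 2021 6:00 AM + 8 h = Nov 6 2021 2:00 PM.
Nov 6 2021 2:00 PM + 8 h = Nov 6 2021 10:00 PM.
Nov 6 2021 10:00 PM + 8 h = Nov 7 2021 6:00 AM.

Nov 7 2021 6:00 AM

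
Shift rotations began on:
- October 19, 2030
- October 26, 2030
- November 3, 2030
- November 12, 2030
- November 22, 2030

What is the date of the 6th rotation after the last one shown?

February 11, 2031

Gaps: 7, 8, 9, 10 days — each gap is 1 larger than the previous one.
Next gap: 11 days. November 22, 2030 + 11 days = December 3, 2030.
Next gap: 12 days. December 3, 2030 + 12 days = December 15, 2030.
Next gap: 13 days. December 15, 2030 + 13 days = December 28, 2030.
Next gap: 14 days. December 28, 2030 + 14 days = January 11, 2031.
Next gap: 15 days. January 11, 2031 + 15 days = January 26, 2031.
Next gap: 16 days. January 26, 2031 + 16 days = February 11, 2031.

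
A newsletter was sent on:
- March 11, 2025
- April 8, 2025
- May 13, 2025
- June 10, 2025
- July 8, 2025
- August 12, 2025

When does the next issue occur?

All dates are Tuesdays, 28, 35, 28, 28, 35 days apart.
Specifically, the 2nd Tuesday of each month.
September 2025 — 2nd Tuesday is September 9, 2025.

September 9, 2025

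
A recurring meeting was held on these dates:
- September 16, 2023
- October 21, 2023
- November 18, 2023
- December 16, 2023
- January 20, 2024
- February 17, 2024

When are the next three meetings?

March 16, 2024; April 20, 2024; May 18, 2024

These are Saturdays at 28- or 35-day spacing (35, 28, 28, 35, 28).
The pattern: 3rd Saturday of the month.
3rd Saturday of March 2024: March 16, 2024.
April 2024 — 3rd Saturday is April 20, 2024.
May 2024 — 3rd Saturday is May 18, 2024.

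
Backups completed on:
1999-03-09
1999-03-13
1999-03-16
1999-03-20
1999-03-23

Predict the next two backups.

Gaps: 4, 3, 4, 3 days — not constant, but cyclic with period 2.
The events fall on every Tuesday and Saturday.
The following Saturday is 1999-03-27.
Next Tuesday: 1999-03-30.

1999-03-27, 1999-03-30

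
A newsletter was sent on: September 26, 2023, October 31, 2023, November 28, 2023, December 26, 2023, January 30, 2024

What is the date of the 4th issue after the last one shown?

These are Tuesdays with 35, 28, 28, 35-day gaps.
Each is the final Tuesday of its month — October 31, 2023 is past the 28th, so '4th Tuesday' doesn't fit.
February 2024 ends with Tuesday February 27, 2024.
March 2024 ends with Tuesday March 26, 2024.
April 2024 ends with Tuesday April 30, 2024.
Last Tuesday of May 2024: May 28, 2024.

May 28, 2024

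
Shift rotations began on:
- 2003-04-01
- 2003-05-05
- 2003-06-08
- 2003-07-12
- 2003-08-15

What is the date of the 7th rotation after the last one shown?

Every event comes 34 days after the last (34, 34, 34, 34).
2003-08-15 + 34 days = 2003-09-18.
2003-09-18 + 34 days = 2003-10-22.
2003-10-22 + 34 days = 2003-11-25.
2003-11-25 + 34 days = 2003-12-29.
2003-12-29 + 34 days = 2004-02-01.
2004-02-01 + 34 days = 2004-03-06.
2004-03-06 + 34 days = 2004-04-09.

2004-04-09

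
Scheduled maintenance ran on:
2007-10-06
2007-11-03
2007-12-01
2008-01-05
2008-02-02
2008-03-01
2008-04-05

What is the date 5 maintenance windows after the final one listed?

2008-09-06

All dates are Saturdays, 28, 28, 35, 28, 28, 35 days apart.
Specifically, the 1st Saturday of each month.
1st Saturday of May 2008: 2008-05-03.
June 2008 — 1st Saturday is 2008-06-07.
1st Saturday of July 2008: 2008-07-05.
August 2008 — 1st Saturday is 2008-08-02.
September 2008 — 1st Saturday is 2008-09-06.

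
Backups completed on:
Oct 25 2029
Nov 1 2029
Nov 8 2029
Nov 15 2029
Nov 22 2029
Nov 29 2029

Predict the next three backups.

The spacing is 7, 7, 7, 7, 7 days — always 7 days.
Nov 29 2029 + 7 days = Dec 6 2029.
Dec 6 2029 + 7 days = Dec 13 2029.
Dec 13 2029 + 7 days = Dec 20 2029.

Dec 6 2029, Dec 13 2029, Dec 20 2029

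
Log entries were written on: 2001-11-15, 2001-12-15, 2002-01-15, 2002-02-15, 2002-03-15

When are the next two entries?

Gaps: 30, 31, 31, 28 days — not constant. Every event is on the 15th of the month.
Pattern: the 15th of each month.
Next: April 2002 → 2002-04-15.
Next: May 2002 → 2002-05-15.

2002-04-15, 2002-05-15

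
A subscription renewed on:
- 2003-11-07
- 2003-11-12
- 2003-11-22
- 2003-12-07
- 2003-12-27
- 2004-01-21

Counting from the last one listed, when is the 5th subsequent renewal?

Intervals are 5, 10, 15, 20, 25 days — an arithmetic progression with common difference 5.
Next gap: 30 days. 2004-01-21 + 30 days = 2004-02-20.
Next gap: 35 days. 2004-02-20 + 35 days = 2004-03-26.
Next gap: 40 days. 2004-03-26 + 40 days = 2004-05-05.
Next gap: 45 days. 2004-05-05 + 45 days = 2004-06-19.
Next gap: 50 days. 2004-06-19 + 50 days = 2004-08-08.

2004-08-08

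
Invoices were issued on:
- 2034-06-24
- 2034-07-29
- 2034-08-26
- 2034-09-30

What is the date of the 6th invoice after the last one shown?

2035-03-31

These are Saturdays with 35, 28, 35-day gaps.
Each is the final Saturday of its month — 2034-07-29 is past the 28th, so '4th Saturday' doesn't fit.
Last Saturday of October 2034: 2034-10-28.
Last Saturday of November 2034: 2034-11-25.
December 2034 ends with Saturday 2034-12-30.
Last Saturday of January 2035: 2035-01-27.
Last Saturday of February 2035: 2035-02-24.
Last Saturday of March 2035: 2035-03-31.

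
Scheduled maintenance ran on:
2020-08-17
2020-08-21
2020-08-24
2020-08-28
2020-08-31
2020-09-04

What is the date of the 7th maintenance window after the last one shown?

Every event lands on a Monday or Friday (gaps cycle 4, 3, 4, 3, 4).
So the schedule is: every Monday and Friday.
The following Monday is 2020-09-07.
The following Friday is 2020-09-11.
The following Monday is 2020-09-14.
Next Friday: 2020-09-18.
Next Monday: 2020-09-21.
The following Friday is 2020-09-25.
Next Monday: 2020-09-28.

2020-09-28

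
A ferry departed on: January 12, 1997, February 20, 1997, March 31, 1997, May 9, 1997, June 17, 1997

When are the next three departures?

The spacing is 39, 39, 39, 39 days — always 39 days.
June 17, 1997 + 39 days = July 26, 1997.
July 26, 1997 + 39 days = September 3, 1997.
September 3, 1997 + 39 days = October 12, 1997.

July 26, 1997; September 3, 1997; October 12, 1997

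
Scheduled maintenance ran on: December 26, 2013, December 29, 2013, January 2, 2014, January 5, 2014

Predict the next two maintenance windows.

Gaps: 3, 4, 3 days — not constant, but cyclic with period 2.
The events fall on every Thursday and Sunday.
Next Thursday: January 9, 2014.
Next Sunday: January 12, 2014.

January 9, 2014; January 12, 2014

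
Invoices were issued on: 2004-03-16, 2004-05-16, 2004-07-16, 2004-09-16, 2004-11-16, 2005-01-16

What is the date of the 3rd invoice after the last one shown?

2005-07-16

The day-of-month is always 16 (61, 61, 62, 61, 61 days between events).
So this recurs on the 16th of every 2 months.
March 2005: 2005-03-16.
May 2005: 2005-05-16.
Next: July 2005 → 2005-07-16.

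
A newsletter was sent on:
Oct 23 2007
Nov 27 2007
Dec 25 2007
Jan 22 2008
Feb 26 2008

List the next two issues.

Mar 25 2008, Apr 22 2008

These are Tuesdays at 28- or 35-day spacing (35, 28, 28, 35).
The pattern: 4th Tuesday of the month.
4th Tuesday of March 2008: Mar 25 2008.
4th Tuesday of April 2008: Apr 22 2008.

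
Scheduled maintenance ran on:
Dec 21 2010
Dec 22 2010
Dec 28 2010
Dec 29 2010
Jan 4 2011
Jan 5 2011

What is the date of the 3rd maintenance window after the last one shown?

Every event lands on a Tuesday or Wednesday (gaps cycle 1, 6, 1, 6, 1).
So the schedule is: every Tuesday and Wednesday.
The following Tuesday is Jan 11 2011.
The following Wednesday is Jan 12 2011.
Next Tuesday: Jan 18 2011.

Jan 18 2011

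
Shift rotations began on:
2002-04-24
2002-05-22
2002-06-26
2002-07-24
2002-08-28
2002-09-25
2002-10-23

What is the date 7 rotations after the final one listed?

All dates are Wednesdays, 28, 35, 28, 35, 28, 28 days apart.
Specifically, the 4th Wednesday of each month.
November 2002 — 4th Wednesday is 2002-11-27.
December 2002 — 4th Wednesday is 2002-12-25.
January 2003 — 4th Wednesday is 2003-01-22.
February 2003 — 4th Wednesday is 2003-02-26.
4th Wednesday of March 2003: 2003-03-26.
April 2003 — 4th Wednesday is 2003-04-23.
May 2003 — 4th Wednesday is 2003-05-28.

2003-05-28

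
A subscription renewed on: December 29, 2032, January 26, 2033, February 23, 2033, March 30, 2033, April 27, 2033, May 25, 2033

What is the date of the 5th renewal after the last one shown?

Every date is a Wednesday; gaps 28, 28, 35, 28, 28 days.
Each is the last Wednesday of its month (at least one falls on the 29th or later, ruling out '4th Wednesday').
June 2033 ends with Wednesday June 29, 2033.
Last Wednesday of July 2033: July 27, 2033.
Last Wednesday of August 2033: August 31, 2033.
Last Wednesday of September 2033: September 28, 2033.
Last Wednesday of October 2033: October 26, 2033.

October 26, 2033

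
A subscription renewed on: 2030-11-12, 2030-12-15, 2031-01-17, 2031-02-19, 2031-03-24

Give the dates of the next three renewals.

Gaps between consecutive events: 33, 33, 33, 33 days — a constant 33-day interval.
2031-03-24 + 33 days = 2031-04-26.
2031-04-26 + 33 days = 2031-05-29.
2031-05-29 + 33 days = 2031-07-01.

2031-04-26, 2031-05-29, 2031-07-01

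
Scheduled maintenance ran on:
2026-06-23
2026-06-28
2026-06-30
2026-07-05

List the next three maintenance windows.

Every event lands on a Tuesday or Sunday (gaps cycle 5, 2, 5).
So the schedule is: every Tuesday and Sunday.
The following Tuesday is 2026-07-07.
Next Sunday: 2026-07-12.
Next Tuesday: 2026-07-14.

2026-07-07, 2026-07-12, 2026-07-14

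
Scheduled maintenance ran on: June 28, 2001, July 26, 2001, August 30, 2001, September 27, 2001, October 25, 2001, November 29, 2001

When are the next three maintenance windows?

All Thursdays; the gaps (28, 35, 28, 28, 35) vary with month length.
This is the last Thursday of each month.
December 2001 ends with Thursday December 27, 2001.
January 2002 ends with Thursday January 31, 2002.
February 2002 ends with Thursday February 28, 2002.

December 27, 2001; January 31, 2002; February 28, 2002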